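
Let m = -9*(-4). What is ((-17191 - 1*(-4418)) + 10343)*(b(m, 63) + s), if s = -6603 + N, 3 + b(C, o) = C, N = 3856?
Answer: 6595020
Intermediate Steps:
m = 36
b(C, o) = -3 + C
s = -2747 (s = -6603 + 3856 = -2747)
((-17191 - 1*(-4418)) + 10343)*(b(m, 63) + s) = ((-17191 - 1*(-4418)) + 10343)*((-3 + 36) - 2747) = ((-17191 + 4418) + 10343)*(33 - 2747) = (-12773 + 10343)*(-2714) = -2430*(-2714) = 6595020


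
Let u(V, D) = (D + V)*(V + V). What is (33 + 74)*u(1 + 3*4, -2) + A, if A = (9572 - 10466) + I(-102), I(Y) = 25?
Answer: 29733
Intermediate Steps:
u(V, D) = 2*V*(D + V) (u(V, D) = (D + V)*(2*V) = 2*V*(D + V))
A = -869 (A = (9572 - 10466) + 25 = -894 + 25 = -869)
(33 + 74)*u(1 + 3*4, -2) + A = (33 + 74)*(2*(1 + 3*4)*(-2 + (1 + 3*4))) - 869 = 107*(2*(1 + 12)*(-2 + (1 + 12))) - 869 = 107*(2*13*(-2 + 13)) - 869 = 107*(2*13*11) - 869 = 107*286 - 869 = 30602 - 869 = 29733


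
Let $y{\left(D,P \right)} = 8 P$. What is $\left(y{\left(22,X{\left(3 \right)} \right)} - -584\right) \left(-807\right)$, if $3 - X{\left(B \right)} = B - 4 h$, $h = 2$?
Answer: $-522936$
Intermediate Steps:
$X{\left(B \right)} = 11 - B$ ($X{\left(B \right)} = 3 - \left(B - 8\right) = 3 - \left(-8 + B\right) = 11 - B$)
$\left(y{\left(22,X{\left(3 \right)} \right)} - -584\right) \left(-807\right) = \left(8 \left(11 - 3\right) - -584\right) \left(-807\right) = \left(8 \left(11 - 3\right) + \left(-163 + 747\right)\right) \left(-807\right) = \left(8 \cdot 8 + 584\right) \left(-807\right) = \left(64 + 584\right) \left(-807\right) = 648 \left(-807\right) = -522936$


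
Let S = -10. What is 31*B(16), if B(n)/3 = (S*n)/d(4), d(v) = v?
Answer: -3720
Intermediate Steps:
B(n) = -15*n/2 (B(n) = 3*(-10*n/4) = 3*(-10*n*(¼)) = 3*(-5*n/2) = -15*n/2)
31*B(16) = 31*(-15/2*16) = 31*(-120) = -3720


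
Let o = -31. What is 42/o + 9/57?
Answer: -705/589 ≈ -1.1969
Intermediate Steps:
42/o + 9/57 = 42/(-31) + 9/57 = 42*(-1/31) + 9*(1/57) = -42/31 + 3/19 = -705/589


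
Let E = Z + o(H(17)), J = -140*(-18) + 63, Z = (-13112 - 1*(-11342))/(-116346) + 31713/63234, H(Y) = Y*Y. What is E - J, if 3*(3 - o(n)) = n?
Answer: -1093669121543/408723498 ≈ -2675.8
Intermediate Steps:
H(Y) = Y**2
o(n) = 3 - n/3
Z = 211200271/408723498 (Z = (-13112 + 11342)*(-1/116346) + 31713*(1/63234) = -1770*(-1/116346) + 10571/21078 = 295/19391 + 10571/21078 = 211200271/408723498 ≈ 0.51673)
J = 2583 (J = 2520 + 63 = 2583)
E = -37936326209/408723498 (E = 211200271/408723498 + (3 - 1/3*17**2) = 211200271/408723498 + (3 - 1/3*289) = 211200271/408723498 + (3 - 289/3) = 211200271/408723498 - 280/3 = -37936326209/408723498 ≈ -92.817)
E - J = -37936326209/408723498 - 1*2583 = -37936326209/408723498 - 2583 = -1093669121543/408723498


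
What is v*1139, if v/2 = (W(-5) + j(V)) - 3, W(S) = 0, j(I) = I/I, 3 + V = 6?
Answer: -4556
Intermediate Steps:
V = 3 (V = -3 + 6 = 3)
j(I) = 1
v = -4 (v = 2*((0 + 1) - 3) = 2*(1 - 3) = 2*(-2) = -4)
v*1139 = -4*1139 = -4556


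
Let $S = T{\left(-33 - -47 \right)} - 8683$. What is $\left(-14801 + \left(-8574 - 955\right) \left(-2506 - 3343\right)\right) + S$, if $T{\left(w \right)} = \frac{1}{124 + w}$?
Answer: $\frac{7688205907}{138} \approx 5.5712 \cdot 10^{7}$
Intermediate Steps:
$S = - \frac{1198253}{138}$ ($S = \frac{1}{124 - -14} - 8683 = \frac{1}{124 + \left(-33 + 47\right)} - 8683 = \frac{1}{124 + 14} - 8683 = \frac{1}{138} - 8683 = - \frac{1198253}{138} \approx -8683.0$)
$\left(-14801 + \left(-8574 - 955\right) \left(-2506 - 3343\right)\right) + S = \left(-14801 + \left(-8574 - 955\right) \left(-2506 - 3343\right)\right) - \frac{1198253}{138} = \left(-14801 - -55735121\right) - \frac{1198253}{138} = \left(-14801 + 55735121\right) - \frac{1198253}{138} = 55720320 - \frac{1198253}{138} = \frac{7688205907}{138}$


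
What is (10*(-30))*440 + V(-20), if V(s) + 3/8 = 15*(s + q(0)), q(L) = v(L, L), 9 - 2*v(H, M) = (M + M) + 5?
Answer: -1058163/8 ≈ -1.3227e+5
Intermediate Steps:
v(H, M) = 2 - M (v(H, M) = 9/2 - ((M + M) + 5)/2 = 9/2 - (2*M + 5)/2 = 9/2 - (5 + 2*M)/2 = 9/2 + (-5/2 - M) = 2 - M)
q(L) = 2 - L
V(s) = 237/8 + 15*s (V(s) = -3/8 + 15*(s + (2 - 1*0)) = -3/8 + 15*(s + (2 + 0)) = -3/8 + 15*(s + 2) = -3/8 + 15*(2 + s) = -3/8 + (30 + 15*s) = 237/8 + 15*s)
(10*(-30))*440 + V(-20) = (10*(-30))*440 + (237/8 + 15*(-20)) = -300*440 + (237/8 - 300) = -132000 - 2163/8 = -1058163/8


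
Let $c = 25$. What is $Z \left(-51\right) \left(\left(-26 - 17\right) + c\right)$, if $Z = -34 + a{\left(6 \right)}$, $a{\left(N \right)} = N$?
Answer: $-25704$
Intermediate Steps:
$Z = -28$ ($Z = -34 + 6 = -28$)
$Z \left(-51\right) \left(\left(-26 - 17\right) + c\right) = \left(-28\right) \left(-51\right) \left(\left(-26 - 17\right) + 25\right) = 1428 \left(\left(-26 - 17\right) + 25\right) = 1428 \left(-43 + 25\right) = 1428 \left(-18\right) = -25704$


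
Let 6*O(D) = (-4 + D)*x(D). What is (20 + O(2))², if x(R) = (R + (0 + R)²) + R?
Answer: 2704/9 ≈ 300.44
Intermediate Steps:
x(R) = R² + 2*R (x(R) = (R + R²) + R = R² + 2*R)
O(D) = D*(-4 + D)*(2 + D)/6 (O(D) = ((-4 + D)*(D*(2 + D)))/6 = (D*(-4 + D)*(2 + D))/6 = D*(-4 + D)*(2 + D)/6)
(20 + O(2))² = (20 + (⅙)*2*(-4 + 2)*(2 + 2))² = (20 + (⅙)*2*(-2)*4)² = (20 - 8/3)² = (52/3)² = 2704/9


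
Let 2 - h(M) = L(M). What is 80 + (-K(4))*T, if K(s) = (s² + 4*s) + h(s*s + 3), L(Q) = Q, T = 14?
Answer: -130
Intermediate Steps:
h(M) = 2 - M
K(s) = -1 + 4*s (K(s) = (s² + 4*s) + (2 - (s*s + 3)) = (s² + 4*s) + (2 - (s² + 3)) = (s² + 4*s) + (2 - (3 + s²)) = (s² + 4*s) + (2 + (-3 - s²)) = (s² + 4*s) + (-1 - s²) = -1 + 4*s)
80 + (-K(4))*T = 80 - (-1 + 4*4)*14 = 80 - (-1 + 16)*14 = 80 - 1*15*14 = 80 - 15*14 = 80 - 210 = -130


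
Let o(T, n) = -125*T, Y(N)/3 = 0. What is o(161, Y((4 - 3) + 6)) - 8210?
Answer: -28335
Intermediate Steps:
Y(N) = 0 (Y(N) = 3*0 = 0)
o(161, Y((4 - 3) + 6)) - 8210 = -125*161 - 8210 = -20125 - 8210 = -28335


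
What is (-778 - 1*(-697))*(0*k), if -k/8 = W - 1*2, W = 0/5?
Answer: 0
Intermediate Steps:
W = 0 (W = 0*(⅕) = 0)
k = 16 (k = -8*(0 - 1*2) = -8*(0 - 2) = -8*(-2) = 16)
(-778 - 1*(-697))*(0*k) = (-778 - 1*(-697))*(0*16) = (-778 + 697)*0 = -81*0 = 0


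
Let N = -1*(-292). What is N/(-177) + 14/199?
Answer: -55630/35223 ≈ -1.5794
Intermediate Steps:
N = 292
N/(-177) + 14/199 = 292/(-177) + 14/199 = 292*(-1/177) + 14*(1/199) = -292/177 + 14/199 = -55630/35223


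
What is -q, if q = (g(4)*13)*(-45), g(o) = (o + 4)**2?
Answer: 37440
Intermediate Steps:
g(o) = (4 + o)**2
q = -37440 (q = ((4 + 4)**2*13)*(-45) = (8**2*13)*(-45) = (64*13)*(-45) = 832*(-45) = -37440)
-q = -1*(-37440) = 37440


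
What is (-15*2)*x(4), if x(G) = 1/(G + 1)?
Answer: -6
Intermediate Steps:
x(G) = 1/(1 + G)
(-15*2)*x(4) = (-15*2)/(1 + 4) = -30/5 = -30*1/5 = -6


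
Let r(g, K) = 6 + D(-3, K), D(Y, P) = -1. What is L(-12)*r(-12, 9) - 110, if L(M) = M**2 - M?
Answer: 670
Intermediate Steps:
r(g, K) = 5 (r(g, K) = 6 - 1 = 5)
L(-12)*r(-12, 9) - 110 = -12*(-1 - 12)*5 - 110 = -12*(-13)*5 - 110 = 156*5 - 110 = 780 - 110 = 670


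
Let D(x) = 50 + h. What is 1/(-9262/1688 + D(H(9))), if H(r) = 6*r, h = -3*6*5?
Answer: -844/38391 ≈ -0.021984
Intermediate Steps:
h = -90 (h = -18*5 = -90)
D(x) = -40 (D(x) = 50 - 90 = -40)
1/(-9262/1688 + D(H(9))) = 1/(-9262/1688 - 40) = 1/(-9262*1/1688 - 40) = 1/(-4631/844 - 40) = 1/(-38391/844) = -844/38391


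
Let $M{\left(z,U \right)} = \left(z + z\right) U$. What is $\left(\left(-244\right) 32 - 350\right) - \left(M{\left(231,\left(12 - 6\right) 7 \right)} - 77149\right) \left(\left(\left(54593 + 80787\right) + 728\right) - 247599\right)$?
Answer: $-6438055953$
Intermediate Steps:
$M{\left(z,U \right)} = 2 U z$ ($M{\left(z,U \right)} = 2 z U = 2 U z$)
$\left(\left(-244\right) 32 - 350\right) - \left(M{\left(231,\left(12 - 6\right) 7 \right)} - 77149\right) \left(\left(\left(54593 + 80787\right) + 728\right) - 247599\right) = \left(\left(-244\right) 32 - 350\right) - \left(2 \left(12 - 6\right) 7 \cdot 231 - 77149\right) \left(\left(\left(54593 + 80787\right) + 728\right) - 247599\right) = \left(-7808 - 350\right) - \left(2 \cdot 6 \cdot 7 \cdot 231 - 77149\right) \left(\left(135380 + 728\right) - 247599\right) = -8158 - \left(2 \cdot 42 \cdot 231 - 77149\right) \left(136108 - 247599\right) = -8158 - \left(19404 - 77149\right) \left(-111491\right) = -8158 - \left(-57745\right) \left(-111491\right) = -8158 - 6438047795 = -6438055953$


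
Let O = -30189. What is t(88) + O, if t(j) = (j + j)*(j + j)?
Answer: 787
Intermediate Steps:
t(j) = 4*j² (t(j) = (2*j)*(2*j) = 4*j²)
t(88) + O = 4*88² - 30189 = 4*7744 - 30189 = 30976 - 30189 = 787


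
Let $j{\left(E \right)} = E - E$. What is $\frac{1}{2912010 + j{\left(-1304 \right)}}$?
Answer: $\frac{1}{2912010} \approx 3.4341 \cdot 10^{-7}$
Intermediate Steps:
$j{\left(E \right)} = 0$
$\frac{1}{2912010 + j{\left(-1304 \right)}} = \frac{1}{2912010 + 0} = \frac{1}{2912010}$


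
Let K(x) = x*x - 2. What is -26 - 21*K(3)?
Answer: -173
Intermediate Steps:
K(x) = -2 + x**2 (K(x) = x**2 - 2 = -2 + x**2)
-26 - 21*K(3) = -26 - 21*(-2 + 3**2) = -26 - 21*(-2 + 9) = -26 - 21*7 = -26 - 147 = -173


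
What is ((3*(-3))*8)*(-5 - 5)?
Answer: 720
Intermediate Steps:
((3*(-3))*8)*(-5 - 5) = -9*8*(-10) = -72*(-10) = 720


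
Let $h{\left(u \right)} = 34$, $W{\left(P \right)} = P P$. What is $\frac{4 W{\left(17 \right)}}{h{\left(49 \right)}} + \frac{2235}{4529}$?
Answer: $\frac{156221}{4529} \approx 34.493$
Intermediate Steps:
$W{\left(P \right)} = P^{2}$
$\frac{4 W{\left(17 \right)}}{h{\left(49 \right)}} + \frac{2235}{4529} = \frac{4 \cdot 17^{2}}{34} + \frac{2235}{4529} = 4 \cdot 289 \cdot \frac{1}{34} + 2235 \cdot \frac{1}{4529} = 1156 \cdot \frac{1}{34} + \frac{2235}{4529} = 34 + \frac{2235}{4529} = \frac{156221}{4529}$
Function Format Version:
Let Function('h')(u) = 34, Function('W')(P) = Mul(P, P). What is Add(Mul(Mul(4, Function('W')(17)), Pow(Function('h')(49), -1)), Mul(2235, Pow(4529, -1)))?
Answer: Rational(156221, 4529) ≈ 34.493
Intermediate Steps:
Function('W')(P) = Pow(P, 2)
Add(Mul(Mul(4, Function('W')(17)), Pow(Function('h')(49), -1)), Mul(2235, Pow(4529, -1))) = Add(Mul(Mul(4, Pow(17, 2)), Pow(34, -1)), Mul(2235, Pow(4529, -1))) = Add(Mul(Mul(4, 289), Rational(1, 34)), Mul(2235, Rational(1, 4529))) = Add(Mul(1156, Rational(1, 34)), Rational(2235, 4529)) = Add(34, Rational(2235, 4529)) = Rational(156221, 4529)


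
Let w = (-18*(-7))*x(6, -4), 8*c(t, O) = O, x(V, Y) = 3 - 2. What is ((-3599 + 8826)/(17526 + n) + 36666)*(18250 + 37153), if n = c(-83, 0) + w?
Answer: 35858675328977/17652 ≈ 2.0314e+9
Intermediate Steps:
x(V, Y) = 1
c(t, O) = O/8
w = 126 (w = -18*(-7)*1 = 126*1 = 126)
n = 126 (n = (⅛)*0 + 126 = 0 + 126 = 126)
((-3599 + 8826)/(17526 + n) + 36666)*(18250 + 37153) = ((-3599 + 8826)/(17526 + 126) + 36666)*(18250 + 37153) = (5227/17652 + 36666)*55403 = (647233459/17652)*55403 = 35858675328977/17652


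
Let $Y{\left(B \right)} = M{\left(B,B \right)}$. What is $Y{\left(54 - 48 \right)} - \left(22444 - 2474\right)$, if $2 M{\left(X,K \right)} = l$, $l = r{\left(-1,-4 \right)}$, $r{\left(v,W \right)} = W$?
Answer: $-19972$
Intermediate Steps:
$l = -4$
$M{\left(X,K \right)} = -2$ ($M{\left(X,K \right)} = \frac{1}{2} \left(-4\right) = -2$)
$Y{\left(B \right)} = -2$
$Y{\left(54 - 48 \right)} - \left(22444 - 2474\right) = -2 - \left(22444 - 2474\right) = -2 - 19970 = -19972$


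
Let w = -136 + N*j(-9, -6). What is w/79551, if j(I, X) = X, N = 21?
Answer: -262/79551 ≈ -0.0032935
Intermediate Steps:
w = -262 (w = -136 + 21*(-6) = -136 - 126 = -262)
w/79551 = -262/79551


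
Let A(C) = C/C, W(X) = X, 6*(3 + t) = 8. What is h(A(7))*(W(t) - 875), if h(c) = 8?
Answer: -21040/3 ≈ -7013.3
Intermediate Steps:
t = -5/3 (t = -3 + (⅙)*8 = -3 + 4/3 = -5/3 ≈ -1.6667)
A(C) = 1
h(A(7))*(W(t) - 875) = 8*(-5/3 - 875) = 8*(-2630/3) = -21040/3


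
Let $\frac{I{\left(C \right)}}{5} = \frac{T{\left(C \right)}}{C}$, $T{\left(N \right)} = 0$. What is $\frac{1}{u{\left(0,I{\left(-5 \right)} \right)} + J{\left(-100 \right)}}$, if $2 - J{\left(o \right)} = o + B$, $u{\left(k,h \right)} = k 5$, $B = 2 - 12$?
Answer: $\frac{1}{112} \approx 0.0089286$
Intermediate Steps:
$I{\left(C \right)} = 0$ ($I{\left(C \right)} = 5 \frac{0}{C} = 5 \cdot 0 = 0$)
$B = -10$ ($B = 2 - 12 = -10$)
$u{\left(k,h \right)} = 5 k$
$J{\left(o \right)} = 12 - o$ ($J{\left(o \right)} = 2 - \left(o - 10\right) = 2 - \left(-10 + o\right) = 12 - o$)
$\frac{1}{u{\left(0,I{\left(-5 \right)} \right)} + J{\left(-100 \right)}} = \frac{1}{5 \cdot 0 + \left(12 - -100\right)} = \frac{1}{0 + \left(12 + 100\right)} = \frac{1}{0 + 112} = \frac{1}{112}$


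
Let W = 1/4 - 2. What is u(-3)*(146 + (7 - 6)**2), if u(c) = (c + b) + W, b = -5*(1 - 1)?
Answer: -2793/4 ≈ -698.25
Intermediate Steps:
b = 0 (b = -5*0 = 0)
W = -7/4 (W = 1/4 - 2 = -7/4 ≈ -1.7500)
u(c) = -7/4 + c (u(c) = (c + 0) - 7/4 = c - 7/4 = -7/4 + c)
u(-3)*(146 + (7 - 6)**2) = (-7/4 - 3)*(146 + (7 - 6)**2) = -19*(146 + 1**2)/4 = -19*(146 + 1)/4 = -19/4*147 = -2793/4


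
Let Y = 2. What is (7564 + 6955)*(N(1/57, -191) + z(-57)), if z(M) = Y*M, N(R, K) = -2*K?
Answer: 3891092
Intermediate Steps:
z(M) = 2*M
(7564 + 6955)*(N(1/57, -191) + z(-57)) = (7564 + 6955)*(-2*(-191) + 2*(-57)) = 14519*(382 - 114) = 14519*268 = 3891092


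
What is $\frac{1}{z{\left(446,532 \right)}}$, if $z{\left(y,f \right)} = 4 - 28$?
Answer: $- \frac{1}{24} \approx -0.041667$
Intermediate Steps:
$z{\left(y,f \right)} = -24$ ($z{\left(y,f \right)} = 4 - 28 = -24$)
$\frac{1}{z{\left(446,532 \right)}} = \frac{1}{-24} = - \frac{1}{24}$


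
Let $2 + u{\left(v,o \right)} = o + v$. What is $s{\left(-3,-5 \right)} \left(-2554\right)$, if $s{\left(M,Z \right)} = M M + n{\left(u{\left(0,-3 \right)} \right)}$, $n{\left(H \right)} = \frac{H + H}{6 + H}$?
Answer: $2554$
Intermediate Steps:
$u{\left(v,o \right)} = -2 + o + v$ ($u{\left(v,o \right)} = -2 + \left(o + v\right) = -2 + o + v$)
$n{\left(H \right)} = \frac{2 H}{6 + H}$
$s{\left(M,Z \right)} = -10 + M^{2}$ ($s{\left(M,Z \right)} = M M + \frac{2 \left(-2 - 3 + 0\right)}{6 - 5} = M^{2} + 2 \left(-5\right) \frac{1}{6 - 5} = M^{2} + 2 \left(-5\right) 1^{-1} = M^{2} + 2 \left(-5\right) 1 = M^{2} - 10 = -10 + M^{2}$)
$s{\left(-3,-5 \right)} \left(-2554\right) = \left(-10 + \left(-3\right)^{2}\right) \left(-2554\right) = \left(-10 + 9\right) \left(-2554\right) = \left(-1\right) \left(-2554\right) = 2554$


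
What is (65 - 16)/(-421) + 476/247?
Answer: 188293/103987 ≈ 1.8107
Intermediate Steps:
(65 - 16)/(-421) + 476/247 = 49*(-1/421) + 476*(1/247) = -49/421 + 476/247 = 188293/103987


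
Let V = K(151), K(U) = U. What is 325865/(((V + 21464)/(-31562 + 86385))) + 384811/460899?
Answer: 548928095446558/664155459 ≈ 8.2651e+5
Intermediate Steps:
V = 151
325865/(((V + 21464)/(-31562 + 86385))) + 384811/460899 = 325865/(((151 + 21464)/(-31562 + 86385))) + 384811/460899 = 325865/((21615/54823)) + 384811*(1/460899) = 325865/((21615*(1/54823))) + 384811/460899 = 325865/(21615/54823) + 384811/460899 = 325865*(54823/21615) + 384811/460899 = 3572979379/4323 + 384811/460899 = 548928095446558/664155459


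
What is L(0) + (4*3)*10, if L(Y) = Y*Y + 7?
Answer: 127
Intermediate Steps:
L(Y) = 7 + Y² (L(Y) = Y² + 7 = 7 + Y²)
L(0) + (4*3)*10 = (7 + 0²) + (4*3)*10 = (7 + 0) + 12*10 = 7 + 120 = 127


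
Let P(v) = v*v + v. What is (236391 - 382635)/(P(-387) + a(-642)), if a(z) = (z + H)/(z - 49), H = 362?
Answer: -50527302/51611621 ≈ -0.97899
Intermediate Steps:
P(v) = v + v² (P(v) = v² + v = v + v²)
a(z) = (362 + z)/(-49 + z) (a(z) = (z + 362)/(z - 49) = (362 + z)/(-49 + z))
(236391 - 382635)/(P(-387) + a(-642)) = (236391 - 382635)/(-387*(1 - 387) + (362 - 642)/(-49 - 642)) = -146244/(-387*(-386) - 280/(-691)) = -146244/(149382 - 1/691*(-280)) = -146244/(149382 + 280/691) = -146244/103223242/691 = -146244*691/103223242 = -50527302/51611621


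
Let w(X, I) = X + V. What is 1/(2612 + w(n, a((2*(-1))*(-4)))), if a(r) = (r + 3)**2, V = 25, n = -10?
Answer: 1/2627 ≈ 0.00038066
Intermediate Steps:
a(r) = (3 + r)**2
w(X, I) = 25 + X (w(X, I) = X + 25 = 25 + X)
1/(2612 + w(n, a((2*(-1))*(-4)))) = 1/(2612 + (25 - 10)) = 1/(2612 + 15) = 1/2627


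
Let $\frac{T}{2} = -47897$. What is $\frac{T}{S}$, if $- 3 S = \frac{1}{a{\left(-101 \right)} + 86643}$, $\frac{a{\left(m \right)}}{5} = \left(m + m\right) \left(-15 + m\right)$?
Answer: $58569313746$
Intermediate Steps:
$a{\left(m \right)} = 10 m \left(-15 + m\right)$ ($a{\left(m \right)} = 5 \left(m + m\right) \left(-15 + m\right) = 5 \cdot 2 m \left(-15 + m\right) = 10 m \left(-15 + m\right)$)
$T = -95794$ ($T = 2 \left(-47897\right) = -95794$)
$S = - \frac{1}{611409}$ ($S = - \frac{1}{3 \left(10 \left(-101\right) \left(-15 - 101\right) + 86643\right)} = - \frac{1}{3 \left(10 \left(-101\right) \left(-116\right) + 86643\right)} = - \frac{1}{3 \left(117160 + 86643\right)} = - \frac{1}{3 \cdot 203803} = \left(- \frac{1}{3}\right) \frac{1}{203803} = - \frac{1}{611409} \approx -1.6356 \cdot 10^{-6}$)
$\frac{T}{S} = - \frac{95794}{- \frac{1}{611409}} = \left(-95794\right) \left(-611409\right) = 58569313746$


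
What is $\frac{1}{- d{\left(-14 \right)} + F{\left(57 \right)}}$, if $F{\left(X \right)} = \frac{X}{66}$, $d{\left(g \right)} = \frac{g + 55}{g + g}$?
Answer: $\frac{308}{717} \approx 0.42957$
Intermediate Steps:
$d{\left(g \right)} = \frac{55 + g}{2 g}$
$F{\left(X \right)} = \frac{X}{66}$ ($F{\left(X \right)} = X \frac{1}{66} = \frac{X}{66}$)
$\frac{1}{- d{\left(-14 \right)} + F{\left(57 \right)}} = \frac{1}{- \frac{55 - 14}{2 \left(-14\right)} + \frac{1}{66} \cdot 57} = \frac{1}{- \frac{\left(-1\right) 41}{2 \cdot 14} + \frac{19}{22}} = \frac{1}{\left(-1\right) \left(- \frac{41}{28}\right) + \frac{19}{22}} = \frac{1}{\frac{41}{28} + \frac{19}{22}} = \frac{1}{\frac{717}{308}} = \frac{308}{717}$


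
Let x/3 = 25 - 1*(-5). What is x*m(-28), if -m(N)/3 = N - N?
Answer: 0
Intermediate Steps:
m(N) = 0 (m(N) = -3*(N - N) = -3*0 = 0)
x = 90 (x = 3*(25 - 1*(-5)) = 3*(25 + 5) = 3*30 = 90)
x*m(-28) = 90*0 = 0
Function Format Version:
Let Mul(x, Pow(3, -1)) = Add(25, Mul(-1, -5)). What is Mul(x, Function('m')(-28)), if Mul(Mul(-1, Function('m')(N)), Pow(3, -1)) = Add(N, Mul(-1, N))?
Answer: 0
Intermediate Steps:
Function('m')(N) = 0 (Function('m')(N) = Mul(-3, Add(N, Mul(-1, N))) = Mul(-3, 0) = 0)
x = 90 (x = Mul(3, Add(25, Mul(-1, -5))) = Mul(3, Add(25, 5)) = Mul(3, 30) = 90)
Mul(x, Function('m')(-28)) = Mul(90, 0) = 0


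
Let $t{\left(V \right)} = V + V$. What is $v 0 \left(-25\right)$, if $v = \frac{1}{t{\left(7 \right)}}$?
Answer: $0$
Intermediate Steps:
$t{\left(V \right)} = 2 V$
$v = \frac{1}{14}$ ($v = \frac{1}{2 \cdot 7} = \frac{1}{14} \approx 0.071429$)
$v 0 \left(-25\right) = \frac{1}{14} \cdot 0 \left(-25\right) = 0 \left(-25\right) = 0$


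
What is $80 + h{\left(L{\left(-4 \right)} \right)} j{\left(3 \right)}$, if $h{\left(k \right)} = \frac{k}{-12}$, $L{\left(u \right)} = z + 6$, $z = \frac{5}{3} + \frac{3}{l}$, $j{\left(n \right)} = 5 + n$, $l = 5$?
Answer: $\frac{3352}{45} \approx 74.489$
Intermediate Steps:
$z = \frac{34}{15}$ ($z = \frac{5}{3} + \frac{3}{5} = \frac{34}{15} \approx 2.2667$)
$L{\left(u \right)} = \frac{124}{15}$ ($L{\left(u \right)} = \frac{34}{15} + 6 = \frac{124}{15}$)
$h{\left(k \right)} = - \frac{k}{12}$ ($h{\left(k \right)} = k \left(- \frac{1}{12}\right) = - \frac{k}{12}$)
$80 + h{\left(L{\left(-4 \right)} \right)} j{\left(3 \right)} = 80 + \left(- \frac{1}{12}\right) \frac{124}{15} \left(5 + 3\right) = 80 - \frac{248}{45} = \frac{3352}{45}$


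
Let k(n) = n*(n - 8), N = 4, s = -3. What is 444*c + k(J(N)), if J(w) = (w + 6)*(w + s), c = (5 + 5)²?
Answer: 44420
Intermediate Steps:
c = 100 (c = 10² = 100)
J(w) = (-3 + w)*(6 + w) (J(w) = (w + 6)*(w - 3) = (6 + w)*(-3 + w) = (-3 + w)*(6 + w))
k(n) = n*(-8 + n)
444*c + k(J(N)) = 444*100 + (-18 + 4² + 3*4)*(-8 + (-18 + 4² + 3*4)) = 44400 + (-18 + 16 + 12)*(-8 + (-18 + 16 + 12)) = 44400 + 10*(-8 + 10) = 44400 + 10*2 = 44400 + 20 = 44420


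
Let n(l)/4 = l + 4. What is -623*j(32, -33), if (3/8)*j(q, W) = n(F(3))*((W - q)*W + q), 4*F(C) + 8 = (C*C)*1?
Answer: -184452856/3 ≈ -6.1484e+7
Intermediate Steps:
F(C) = -2 + C**2/4 (F(C) = -2 + ((C*C)*1)/4 = -2 + (C**2*1)/4 = -2 + C**2/4)
n(l) = 16 + 4*l (n(l) = 4*(l + 4) = 4*(4 + l) = 16 + 4*l)
j(q, W) = 136*q/3 + 136*W*(W - q)/3 (j(q, W) = 8*((16 + 4*(-2 + (1/4)*3**2))*((W - q)*W + q))/3 = 8*((16 + 4*(-2 + (1/4)*9))*(W*(W - q) + q))/3 = 8*((16 + 4*(-2 + 9/4))*(q + W*(W - q)))/3 = 8*((16 + 4*(1/4))*(q + W*(W - q)))/3 = 8*((16 + 1)*(q + W*(W - q)))/3 = 8*(17*(q + W*(W - q)))/3 = 8*(17*q + 17*W*(W - q))/3 = 136*q/3 + 136*W*(W - q)/3)
-623*j(32, -33) = -623*((136/3)*32 + (136/3)*(-33)**2 - 136/3*(-33)*32) = -623*(4352/3 + (136/3)*1089 + 47872) = -623*(4352/3 + 49368 + 47872) = -623*296072/3 = -184452856/3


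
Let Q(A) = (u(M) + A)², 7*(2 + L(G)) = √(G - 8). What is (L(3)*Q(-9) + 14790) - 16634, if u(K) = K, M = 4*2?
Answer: -1846 + I*√5/7 ≈ -1846.0 + 0.31944*I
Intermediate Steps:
M = 8
L(G) = -2 + √(-8 + G)/7 (L(G) = -2 + √(G - 8)/7 = -2 + √(-8 + G)/7)
Q(A) = (8 + A)²
(L(3)*Q(-9) + 14790) - 16634 = ((-2 + √(-8 + 3)/7)*(8 - 9)² + 14790) - 16634 = ((-2 + √(-5)/7)*(-1)² + 14790) - 16634 = ((-2 + (I*√5)/7)*1 + 14790) - 16634 = ((-2 + I*√5/7)*1 + 14790) - 16634 = ((-2 + I*√5/7) + 14790) - 16634 = (14788 + I*√5/7) - 16634 = -1846 + I*√5/7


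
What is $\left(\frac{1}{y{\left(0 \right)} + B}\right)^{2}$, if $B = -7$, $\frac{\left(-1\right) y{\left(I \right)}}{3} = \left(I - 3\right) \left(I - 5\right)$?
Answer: $\frac{1}{2704} \approx 0.00036982$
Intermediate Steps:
$y{\left(I \right)} = - 3 \left(-5 + I\right) \left(-3 + I\right)$ ($y{\left(I \right)} = - 3 \left(I - 3\right) \left(I - 5\right) = - 3 \left(-3 + I\right) \left(-5 + I\right) = - 3 \left(-5 + I\right) \left(-3 + I\right)$)
$\left(\frac{1}{y{\left(0 \right)} + B}\right)^{2} = \left(\frac{1}{\left(-45 - 3 \cdot 0^{2} + 24 \cdot 0\right) - 7}\right)^{2} = \left(\frac{1}{\left(-45 - 0 + 0\right) - 7}\right)^{2} = \left(\frac{1}{\left(-45 + 0 + 0\right) - 7}\right)^{2} = \left(\frac{1}{-45 - 7}\right)^{2} = \left(\frac{1}{-52}\right)^{2} = \left(- \frac{1}{52}\right)^{2} = \frac{1}{2704}$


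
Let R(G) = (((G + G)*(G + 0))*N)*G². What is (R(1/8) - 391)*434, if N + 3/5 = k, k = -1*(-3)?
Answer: -217207669/1280 ≈ -1.6969e+5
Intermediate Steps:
k = 3
N = 12/5 (N = -⅗ + 3 = 12/5 ≈ 2.4000)
R(G) = 24*G⁴/5 (R(G) = (((G + G)*(G + 0))*(12/5))*G² = (((2*G)*G)*(12/5))*G² = ((2*G²)*(12/5))*G² = (24*G²/5)*G² = 24*G⁴/5)
(R(1/8) - 391)*434 = (24*(1/8)⁴/5 - 391)*434 = (24*(⅛)⁴/5 - 391)*434 = ((24/5)*(1/4096) - 391)*434 = (3/2560 - 391)*434 = -1000957/2560*434 = -217207669/1280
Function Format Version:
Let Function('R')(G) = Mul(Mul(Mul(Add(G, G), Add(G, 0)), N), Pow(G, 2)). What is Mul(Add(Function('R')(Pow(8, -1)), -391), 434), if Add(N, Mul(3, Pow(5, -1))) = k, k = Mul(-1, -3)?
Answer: Rational(-217207669, 1280) ≈ -1.6969e+5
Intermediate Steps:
k = 3
N = Rational(12, 5) (N = Add(Rational(-3, 5), 3) = Rational(12, 5) ≈ 2.4000)
Function('R')(G) = Mul(Rational(24, 5), Pow(G, 4)) (Function('R')(G) = Mul(Mul(Mul(Add(G, G), Add(G, 0)), Rational(12, 5)), Pow(G, 2)) = Mul(Mul(Mul(Mul(2, G), G), Rational(12, 5)), Pow(G, 2)) = Mul(Mul(Mul(2, Pow(G, 2)), Rational(12, 5)), Pow(G, 2)) = Mul(Mul(Rational(24, 5), Pow(G, 2)), Pow(G, 2)) = Mul(Rational(24, 5), Pow(G, 4)))
Mul(Add(Function('R')(Pow(8, -1)), -391), 434) = Mul(Add(Mul(Rational(24, 5), Pow(Pow(8, -1), 4)), -391), 434) = Mul(Add(Mul(Rational(24, 5), Pow(Rational(1, 8), 4)), -391), 434) = Mul(Add(Mul(Rational(24, 5), Rational(1, 4096)), -391), 434) = Mul(Add(Rational(3, 2560), -391), 434) = Mul(Rational(-1000957, 2560), 434) = Rational(-217207669, 1280)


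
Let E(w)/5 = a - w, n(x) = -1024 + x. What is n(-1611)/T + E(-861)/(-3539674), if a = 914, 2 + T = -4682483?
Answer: -149907039/77090560046 ≈ -0.0019446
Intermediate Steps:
T = -4682485 (T = -2 - 4682483 = -4682485)
E(w) = 4570 - 5*w (E(w) = 5*(914 - w) = 4570 - 5*w)
n(-1611)/T + E(-861)/(-3539674) = (-1024 - 1611)/(-4682485) + (4570 - 5*(-861))/(-3539674) = -2635*(-1/4682485) + (4570 + 4305)*(-1/3539674) = 527/936497 + 8875*(-1/3539674) = 527/936497 - 8875/3539674 = -149907039/77090560046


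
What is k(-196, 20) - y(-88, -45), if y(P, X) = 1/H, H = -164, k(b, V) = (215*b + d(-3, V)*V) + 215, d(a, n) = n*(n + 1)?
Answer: -5498099/164 ≈ -33525.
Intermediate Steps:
d(a, n) = n*(1 + n)
k(b, V) = 215 + 215*b + V²*(1 + V) (k(b, V) = (215*b + (V*(1 + V))*V) + 215 = (215*b + V²*(1 + V)) + 215 = 215 + 215*b + V²*(1 + V))
y(P, X) = -1/164 (y(P, X) = 1/(-164) = -1/164)
k(-196, 20) - y(-88, -45) = (215 + 215*(-196) + 20²*(1 + 20)) - 1*(-1/164) = (215 - 42140 + 400*21) + 1/164 = (215 - 42140 + 8400) + 1/164 = -33525 + 1/164 = -5498099/164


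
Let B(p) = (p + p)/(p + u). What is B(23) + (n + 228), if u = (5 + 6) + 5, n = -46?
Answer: 7144/39 ≈ 183.18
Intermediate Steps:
u = 16 (u = 11 + 5 = 16)
B(p) = 2*p/(16 + p) (B(p) = (p + p)/(p + 16) = (2*p)/(16 + p) = 2*p/(16 + p))
B(23) + (n + 228) = 2*23/(16 + 23) + (-46 + 228) = 2*23/39 + 182 = 2*23*(1/39) + 182 = 46/39 + 182 = 7144/39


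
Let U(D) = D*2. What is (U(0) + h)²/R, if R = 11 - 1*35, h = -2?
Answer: -⅙ ≈ -0.16667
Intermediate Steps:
U(D) = 2*D
R = -24 (R = 11 - 35 = -24)
(U(0) + h)²/R = (2*0 - 2)²/(-24) = (0 - 2)²*(-1/24) = (-2)²*(-1/24) = 4*(-1/24) = -⅙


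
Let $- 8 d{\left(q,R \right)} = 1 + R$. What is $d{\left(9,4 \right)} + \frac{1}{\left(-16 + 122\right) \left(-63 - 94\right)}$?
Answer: $- \frac{41609}{66568} \approx -0.62506$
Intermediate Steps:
$d{\left(q,R \right)} = - \frac{1}{8} - \frac{R}{8}$ ($d{\left(q,R \right)} = - \frac{1 + R}{8} = - \frac{1}{8} - \frac{R}{8}$)
$d{\left(9,4 \right)} + \frac{1}{\left(-16 + 122\right) \left(-63 - 94\right)} = \left(- \frac{1}{8} - \frac{1}{2}\right) + \frac{1}{\left(-16 + 122\right) \left(-63 - 94\right)} = \left(- \frac{1}{8} - \frac{1}{2}\right) + \frac{1}{106 \left(-157\right)} = - \frac{5}{8} + \frac{1}{106} \left(- \frac{1}{157}\right) = - \frac{5}{8} - \frac{1}{16642} = - \frac{41609}{66568}$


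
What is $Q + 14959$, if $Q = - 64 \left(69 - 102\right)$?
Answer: $17071$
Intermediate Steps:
$Q = 2112$ ($Q = \left(-64\right) \left(-33\right) = 2112$)
$Q + 14959 = 2112 + 14959 = 17071$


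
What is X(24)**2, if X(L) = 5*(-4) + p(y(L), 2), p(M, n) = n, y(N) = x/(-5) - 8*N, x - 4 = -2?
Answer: 324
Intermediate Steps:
x = 2 (x = 4 - 2 = 2)
y(N) = -2/5 - 8*N (y(N) = 2/(-5) - 8*N = 2*(-1/5) - 4*2*N = -2/5 - 4*2*N = -2/5 - 8*N)
X(L) = -18 (X(L) = 5*(-4) + 2 = -20 + 2 = -18)
X(24)**2 = (-18)**2 = 324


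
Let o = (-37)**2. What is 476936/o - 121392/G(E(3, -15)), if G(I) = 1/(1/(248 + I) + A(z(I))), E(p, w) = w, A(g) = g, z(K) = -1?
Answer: 38666196424/318977 ≈ 1.2122e+5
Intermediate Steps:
o = 1369
G(I) = 1/(-1 + 1/(248 + I)) (G(I) = 1/(1/(248 + I) - 1) = 1/(-1 + 1/(248 + I)))
476936/o - 121392/G(E(3, -15)) = 476936/1369 - 121392*(-247 - 1*(-15))/(248 - 15) = 476936*(1/1369) - 121392/(233/(-247 + 15)) = 476936/1369 - 121392/(233/(-232)) = 476936/1369 - 121392/((-1/232*233)) = 476936/1369 - 121392/(-233/232) = 476936/1369 - 121392*(-232/233) = 476936/1369 + 28162944/233 = 38666196424/318977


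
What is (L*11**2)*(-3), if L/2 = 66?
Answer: -47916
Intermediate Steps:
L = 132 (L = 2*66 = 132)
(L*11**2)*(-3) = (132*11**2)*(-3) = (132*121)*(-3) = 15972*(-3) = -47916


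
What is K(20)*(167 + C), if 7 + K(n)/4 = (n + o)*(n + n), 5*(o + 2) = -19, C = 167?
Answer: 749496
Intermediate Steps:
o = -29/5 (o = -2 + (⅕)*(-19) = -2 - 19/5 = -29/5 ≈ -5.8000)
K(n) = -28 + 8*n*(-29/5 + n) (K(n) = -28 + 4*((n - 29/5)*(n + n)) = -28 + 4*((-29/5 + n)*(2*n)) = -28 + 4*(2*n*(-29/5 + n)) = -28 + 8*n*(-29/5 + n))
K(20)*(167 + C) = (-28 + 8*20² - 232/5*20)*(167 + 167) = (-28 + 8*400 - 928)*334 = (-28 + 3200 - 928)*334 = 2244*334 = 749496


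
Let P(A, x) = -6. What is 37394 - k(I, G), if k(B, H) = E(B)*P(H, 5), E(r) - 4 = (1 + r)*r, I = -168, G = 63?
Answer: 205754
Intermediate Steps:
E(r) = 4 + r*(1 + r) (E(r) = 4 + (1 + r)*r = 4 + r*(1 + r))
k(B, H) = -24 - 6*B - 6*B² (k(B, H) = (4 + B + B²)*(-6) = -24 - 6*B - 6*B²)
37394 - k(I, G) = 37394 - (-24 - 6*(-168) - 6*(-168)²) = 37394 - (-24 + 1008 - 6*28224) = 37394 - (-24 + 1008 - 169344) = 37394 - 1*(-168360) = 37394 + 168360 = 205754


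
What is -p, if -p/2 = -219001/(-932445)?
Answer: 438002/932445 ≈ 0.46974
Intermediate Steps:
p = -438002/932445 (p = -(-438002)/(-932445) = -(-438002)*(-1)/932445 = -2*219001/932445 = -438002/932445 ≈ -0.46974)
-p = -1*(-438002/932445) = 438002/932445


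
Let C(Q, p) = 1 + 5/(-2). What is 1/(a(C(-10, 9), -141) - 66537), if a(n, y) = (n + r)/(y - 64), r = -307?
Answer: -410/27279553 ≈ -1.5030e-5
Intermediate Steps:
C(Q, p) = -3/2 (C(Q, p) = 1 + 5*(-½) = 1 - 5/2 = -3/2)
a(n, y) = (-307 + n)/(-64 + y) (a(n, y) = (n - 307)/(y - 64) = (-307 + n)/(-64 + y))
1/(a(C(-10, 9), -141) - 66537) = 1/((-307 - 3/2)/(-64 - 141) - 66537) = 1/(-617/2/(-205) - 66537) = 1/(-1/205*(-617/2) - 66537) = 1/(617/410 - 66537) = 1/(-27279553/410) = -410/27279553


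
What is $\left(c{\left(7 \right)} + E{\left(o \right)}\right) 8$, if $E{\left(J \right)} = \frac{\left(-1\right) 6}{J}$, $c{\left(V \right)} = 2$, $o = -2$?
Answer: $40$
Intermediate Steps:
$E{\left(J \right)} = - \frac{6}{J}$
$\left(c{\left(7 \right)} + E{\left(o \right)}\right) 8 = \left(2 - \frac{6}{-2}\right) 8 = \left(2 - -3\right) 8 = \left(2 + 3\right) 8 = 5 \cdot 8 = 40$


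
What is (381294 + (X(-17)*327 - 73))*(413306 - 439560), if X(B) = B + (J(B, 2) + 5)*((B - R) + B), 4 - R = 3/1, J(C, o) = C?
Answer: -13468354508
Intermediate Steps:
R = 1 (R = 4 - 3/1 = 4 - 3 = 1)
X(B) = B + (-1 + 2*B)*(5 + B) (X(B) = B + (B + 5)*((B - 1*1) + B) = B + (5 + B)*((B - 1) + B) = B + (5 + B)*((-1 + B) + B) = B + (5 + B)*(-1 + 2*B) = B + (-1 + 2*B)*(5 + B))
(381294 + (X(-17)*327 - 73))*(413306 - 439560) = (381294 + ((-5 + 2*(-17)**2 + 10*(-17))*327 - 73))*(413306 - 439560) = (381294 + ((-5 + 2*289 - 170)*327 - 73))*(-26254) = (381294 + ((-5 + 578 - 170)*327 - 73))*(-26254) = (381294 + (403*327 - 73))*(-26254) = (381294 + (131781 - 73))*(-26254) = (381294 + 131708)*(-26254) = 513002*(-26254) = -13468354508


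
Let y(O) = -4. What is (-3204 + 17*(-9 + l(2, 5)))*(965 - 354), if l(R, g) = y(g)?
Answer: -2092675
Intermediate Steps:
l(R, g) = -4
(-3204 + 17*(-9 + l(2, 5)))*(965 - 354) = (-3204 + 17*(-9 - 4))*(965 - 354) = (-3204 + 17*(-13))*611 = (-3204 - 221)*611 = -3425*611 = -2092675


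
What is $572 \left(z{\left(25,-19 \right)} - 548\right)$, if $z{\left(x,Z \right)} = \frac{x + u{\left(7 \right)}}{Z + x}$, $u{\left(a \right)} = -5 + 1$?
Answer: $-311454$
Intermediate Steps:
$u{\left(a \right)} = -4$
$z{\left(x,Z \right)} = \frac{-4 + x}{Z + x}$ ($z{\left(x,Z \right)} = \frac{x - 4}{Z + x} = \frac{-4 + x}{Z + x}$)
$572 \left(z{\left(25,-19 \right)} - 548\right) = 572 \left(\frac{-4 + 25}{-19 + 25} - 548\right) = 572 \left(\frac{1}{6} \cdot 21 - 548\right) = 572 \left(\frac{7}{2} - 548\right) = 572 \left(- \frac{1089}{2}\right) = -311454$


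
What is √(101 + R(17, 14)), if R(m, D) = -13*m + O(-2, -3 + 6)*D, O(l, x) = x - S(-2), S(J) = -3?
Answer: 6*I ≈ 6.0*I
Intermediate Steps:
O(l, x) = 3 + x (O(l, x) = x - 1*(-3) = x + 3 = 3 + x)
R(m, D) = -13*m + 6*D (R(m, D) = -13*m + (3 + (-3 + 6))*D = -13*m + (3 + 3)*D = -13*m + 6*D)
√(101 + R(17, 14)) = √(101 + (-13*17 + 6*14)) = √(101 + (-221 + 84)) = √(101 - 137) = √(-36) = 6*I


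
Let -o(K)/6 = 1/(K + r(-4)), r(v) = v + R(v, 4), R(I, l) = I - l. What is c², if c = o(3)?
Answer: 4/9 ≈ 0.44444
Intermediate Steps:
r(v) = -4 + 2*v (r(v) = v + (v - 1*4) = v + (v - 4) = v + (-4 + v) = -4 + 2*v)
o(K) = -6/(-12 + K) (o(K) = -6/(K + (-4 + 2*(-4))) = -6/(K + (-4 - 8)) = -6/(K - 12) = -6/(-12 + K))
c = ⅔ (c = -6/(-12 + 3) = -6/(-9) = -6*(-⅑) = ⅔ ≈ 0.66667)
c² = (⅔)² = 4/9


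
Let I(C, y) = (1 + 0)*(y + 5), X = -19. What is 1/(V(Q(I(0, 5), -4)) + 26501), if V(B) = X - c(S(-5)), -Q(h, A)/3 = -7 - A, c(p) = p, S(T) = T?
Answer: 1/26487 ≈ 3.7754e-5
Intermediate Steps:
I(C, y) = 5 + y (I(C, y) = 1*(5 + y) = 5 + y)
Q(h, A) = 21 + 3*A (Q(h, A) = -3*(-7 - A) = 21 + 3*A)
V(B) = -14 (V(B) = -19 - 1*(-5) = -19 + 5 = -14)
1/(V(Q(I(0, 5), -4)) + 26501) = 1/(-14 + 26501) = 1/26487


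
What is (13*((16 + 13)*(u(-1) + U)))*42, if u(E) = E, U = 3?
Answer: 31668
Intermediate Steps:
(13*((16 + 13)*(u(-1) + U)))*42 = (13*((16 + 13)*(-1 + 3)))*42 = (13*(29*2))*42 = (13*58)*42 = 754*42 = 31668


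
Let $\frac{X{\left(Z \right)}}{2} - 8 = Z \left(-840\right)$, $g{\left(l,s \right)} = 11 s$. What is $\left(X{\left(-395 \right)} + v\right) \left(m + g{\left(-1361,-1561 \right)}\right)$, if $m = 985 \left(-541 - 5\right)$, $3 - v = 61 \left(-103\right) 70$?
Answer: $-612382129849$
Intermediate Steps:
$v = 439813$ ($v = 3 - 61 \left(-103\right) 70 = 3 - \left(-6283\right) 70 = 3 - -439810 = 3 + 439810 = 439813$)
$m = -537810$ ($m = 985 \left(-546\right) = -537810$)
$X{\left(Z \right)} = 16 - 1680 Z$ ($X{\left(Z \right)} = 16 + 2 Z \left(-840\right) = 16 + 2 \left(- 840 Z\right) = 16 - 1680 Z$)
$\left(X{\left(-395 \right)} + v\right) \left(m + g{\left(-1361,-1561 \right)}\right) = \left(\left(16 - -663600\right) + 439813\right) \left(-537810 + 11 \left(-1561\right)\right) = \left(\left(16 + 663600\right) + 439813\right) \left(-537810 - 17171\right) = \left(663616 + 439813\right) \left(-554981\right) = 1103429 \left(-554981\right) = -612382129849$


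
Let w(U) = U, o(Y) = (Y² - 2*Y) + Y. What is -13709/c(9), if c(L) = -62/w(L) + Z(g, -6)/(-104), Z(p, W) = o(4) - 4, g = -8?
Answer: 1603953/815 ≈ 1968.0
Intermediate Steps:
o(Y) = Y² - Y
Z(p, W) = 8 (Z(p, W) = 4*(-1 + 4) - 4 = 4*3 - 4 = 12 - 4 = 8)
c(L) = -1/13 - 62/L (c(L) = -62/L + 8/(-104) = -62/L + 8*(-1/104) = -62/L - 1/13 = -1/13 - 62/L)
-13709/c(9) = -13709*117/(-806 - 1*9) = -13709*117/(-806 - 9) = -13709/((1/13)*(⅑)*(-815)) = -13709/(-815/117) = -13709*(-117/815) = 1603953/815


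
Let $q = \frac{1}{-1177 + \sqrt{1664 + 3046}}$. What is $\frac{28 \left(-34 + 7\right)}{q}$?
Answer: $889812 - 756 \sqrt{4710} \approx 8.3793 \cdot 10^{5}$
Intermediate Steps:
$q = \frac{1}{-1177 + \sqrt{4710}} \approx -0.00090223$
$\frac{28 \left(-34 + 7\right)}{q} = \frac{28 \left(-34 + 7\right)}{- \frac{1177}{1380619} - \frac{\sqrt{4710}}{1380619}} = \frac{28 \left(-27\right)}{- \frac{1177}{1380619} - \frac{\sqrt{4710}}{1380619}} = - \frac{756}{- \frac{1177}{1380619} - \frac{\sqrt{4710}}{1380619}}$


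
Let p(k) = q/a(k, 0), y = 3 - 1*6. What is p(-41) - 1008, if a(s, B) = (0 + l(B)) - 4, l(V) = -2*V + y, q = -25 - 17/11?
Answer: -77324/77 ≈ -1004.2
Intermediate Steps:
y = -3 (y = 3 - 6 = -3)
q = -292/11 (q = -25 - 17/11 = -292/11 ≈ -26.545)
l(V) = -3 - 2*V (l(V) = -2*V - 3 = -3 - 2*V)
a(s, B) = -7 - 2*B (a(s, B) = (0 + (-3 - 2*B)) - 4 = (-3 - 2*B) - 4 = -7 - 2*B)
p(k) = 292/77 (p(k) = -292/(11*(-7 - 2*0)) = -292/(11*(-7 + 0)) = -292/11/(-7) = -292/11*(-⅐) = 292/77)
p(-41) - 1008 = 292/77 - 1008 = -77324/77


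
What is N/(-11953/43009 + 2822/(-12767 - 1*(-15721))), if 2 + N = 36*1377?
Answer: 1574449602005/21515559 ≈ 73177.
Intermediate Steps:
N = 49570 (N = -2 + 36*1377 = -2 + 49572 = 49570)
N/(-11953/43009 + 2822/(-12767 - 1*(-15721))) = 49570/(-11953/43009 + 2822/(-12767 - 1*(-15721))) = 49570/(-11953*1/43009 + 2822/(-12767 + 15721)) = 49570/(-11953/43009 + 2822/2954) = 49570/(-11953/43009 + 2822*(1/2954)) = 49570/(-11953/43009 + 1411/1477) = 49570/(43031118/63524293) = 49570*(63524293/43031118) = 1574449602005/21515559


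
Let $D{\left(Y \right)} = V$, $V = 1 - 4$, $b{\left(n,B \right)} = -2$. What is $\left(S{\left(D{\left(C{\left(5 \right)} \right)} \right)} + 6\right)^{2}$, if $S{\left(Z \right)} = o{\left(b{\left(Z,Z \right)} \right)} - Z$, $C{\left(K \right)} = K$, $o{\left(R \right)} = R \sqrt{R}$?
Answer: $73 - 36 i \sqrt{2} \approx 73.0 - 50.912 i$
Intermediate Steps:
$o{\left(R \right)} = R^{\frac{3}{2}}$
$V = -3$ ($V = 1 - 4 = -3$)
$D{\left(Y \right)} = -3$
$S{\left(Z \right)} = - Z - 2 i \sqrt{2}$ ($S{\left(Z \right)} = \left(-2\right)^{\frac{3}{2}} - Z = - 2 i \sqrt{2} - Z = - Z - 2 i \sqrt{2}$)
$\left(S{\left(D{\left(C{\left(5 \right)} \right)} \right)} + 6\right)^{2} = \left(\left(\left(-1\right) \left(-3\right) - 2 i \sqrt{2}\right) + 6\right)^{2} = \left(\left(3 - 2 i \sqrt{2}\right) + 6\right)^{2} = \left(9 - 2 i \sqrt{2}\right)^{2}$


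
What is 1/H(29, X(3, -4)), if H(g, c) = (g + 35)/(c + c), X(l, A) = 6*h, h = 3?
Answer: 9/16 ≈ 0.56250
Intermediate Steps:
X(l, A) = 18 (X(l, A) = 6*3 = 18)
H(g, c) = (35 + g)/(2*c) (H(g, c) = (35 + g)/((2*c)) = (35 + g)*(1/(2*c)) = (35 + g)/(2*c))
1/H(29, X(3, -4)) = 1/((½)*(35 + 29)/18) = 1/((½)*(1/18)*64) = 1/(16/9) = 9/16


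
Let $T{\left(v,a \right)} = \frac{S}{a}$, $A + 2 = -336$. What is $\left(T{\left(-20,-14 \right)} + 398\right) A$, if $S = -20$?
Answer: $- \frac{945048}{7} \approx -1.3501 \cdot 10^{5}$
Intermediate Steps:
$A = -338$ ($A = -2 - 336 = -338$)
$T{\left(v,a \right)} = - \frac{20}{a}$
$\left(T{\left(-20,-14 \right)} + 398\right) A = \left(- \frac{20}{-14} + 398\right) \left(-338\right) = \left(\left(-20\right) \left(- \frac{1}{14}\right) + 398\right) \left(-338\right) = \left(\frac{10}{7} + 398\right) \left(-338\right) = \frac{2796}{7} \left(-338\right) = - \frac{945048}{7}$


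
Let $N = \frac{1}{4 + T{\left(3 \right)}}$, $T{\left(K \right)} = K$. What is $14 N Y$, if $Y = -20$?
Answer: $-40$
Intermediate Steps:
$N = \frac{1}{7}$ ($N = \frac{1}{4 + 3} = \frac{1}{7} \approx 0.14286$)
$14 N Y = 14 \cdot \frac{1}{7} \left(-20\right) = 2 \left(-20\right) = -40$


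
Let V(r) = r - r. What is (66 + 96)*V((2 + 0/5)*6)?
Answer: 0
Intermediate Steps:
V(r) = 0
(66 + 96)*V((2 + 0/5)*6) = (66 + 96)*0 = 162*0 = 0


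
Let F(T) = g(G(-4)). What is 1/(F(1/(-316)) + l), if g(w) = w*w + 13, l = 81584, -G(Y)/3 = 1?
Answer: 1/81606 ≈ 1.2254e-5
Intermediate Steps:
G(Y) = -3 (G(Y) = -3*1 = -3)
g(w) = 13 + w² (g(w) = w² + 13 = 13 + w²)
F(T) = 22 (F(T) = 13 + (-3)² = 13 + 9 = 22)
1/(F(1/(-316)) + l) = 1/(22 + 81584) = 1/81606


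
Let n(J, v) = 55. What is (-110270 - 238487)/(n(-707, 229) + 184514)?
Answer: -348757/184569 ≈ -1.8896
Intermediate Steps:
(-110270 - 238487)/(n(-707, 229) + 184514) = (-110270 - 238487)/(55 + 184514) = -348757/184569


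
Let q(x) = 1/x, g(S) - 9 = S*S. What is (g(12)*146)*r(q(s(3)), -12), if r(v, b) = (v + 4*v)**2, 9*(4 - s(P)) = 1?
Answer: 1809378/49 ≈ 36926.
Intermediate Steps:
g(S) = 9 + S**2 (g(S) = 9 + S*S = 9 + S**2)
s(P) = 35/9 (s(P) = 4 - 1/9*1 = 4 - 1/9 = 35/9)
r(v, b) = 25*v**2 (r(v, b) = (5*v)**2 = 25*v**2)
(g(12)*146)*r(q(s(3)), -12) = ((9 + 12**2)*146)*(25*(1/(35/9))**2) = ((9 + 144)*146)*(25*(9/35)**2) = (153*146)*(25*(81/1225)) = 22338*(81/49) = 1809378/49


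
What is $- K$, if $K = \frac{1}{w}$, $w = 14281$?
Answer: $- \frac{1}{14281} \approx -7.0023 \cdot 10^{-5}$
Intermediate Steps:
$K = \frac{1}{14281} \approx 7.0023 \cdot 10^{-5}$
$- K = \left(-1\right) \frac{1}{14281} = - \frac{1}{14281}$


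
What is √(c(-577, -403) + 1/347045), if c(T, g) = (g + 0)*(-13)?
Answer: 2*√157746593981505/347045 ≈ 72.381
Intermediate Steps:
c(T, g) = -13*g (c(T, g) = g*(-13) = -13*g)
√(c(-577, -403) + 1/347045) = √(-13*(-403) + 1/347045) = √(5239 + 1/347045) = √(1818168756/347045) = 2*√157746593981505/347045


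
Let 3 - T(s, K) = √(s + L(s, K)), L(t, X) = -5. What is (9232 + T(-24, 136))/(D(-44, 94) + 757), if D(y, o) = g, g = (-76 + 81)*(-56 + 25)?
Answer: 9235/602 - I*√29/602 ≈ 15.341 - 0.0089455*I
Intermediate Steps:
g = -155 (g = 5*(-31) = -155)
D(y, o) = -155
T(s, K) = 3 - √(-5 + s) (T(s, K) = 3 - √(s - 5) = 3 - √(-5 + s))
(9232 + T(-24, 136))/(D(-44, 94) + 757) = (9232 + (3 - √(-5 - 24)))/(-155 + 757) = (9232 + (3 - √(-29)))/602 = (9232 + (3 - I*√29))*(1/602) = (9235 - I*√29)*(1/602) = 9235/602 - I*√29/602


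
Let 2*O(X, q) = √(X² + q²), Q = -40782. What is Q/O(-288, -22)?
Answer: -40782*√20857/20857 ≈ -282.39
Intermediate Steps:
O(X, q) = √(X² + q²)/2
Q/O(-288, -22) = -40782*2/√((-288)² + (-22)²) = -40782*2/√(82944 + 484) = -40782*√20857/20857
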